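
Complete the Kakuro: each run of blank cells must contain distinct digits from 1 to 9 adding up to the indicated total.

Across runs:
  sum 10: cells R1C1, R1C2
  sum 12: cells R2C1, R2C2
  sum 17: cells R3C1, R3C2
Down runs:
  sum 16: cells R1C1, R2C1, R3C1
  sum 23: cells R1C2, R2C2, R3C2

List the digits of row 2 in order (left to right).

3 9

17 in 2 cells must be {8,9}; 23 in 3 cells must be {6,8,9}.
Nothing is forced directly, so branch on R2C2, whose candidates are 8 or 9. If R2C2 = 8: that forces R2C1 = 4, R3C1 = 9, after which R3C2 would have to be in {8} for the 17 across but in {6,9} for the 23 down — contradiction. So R2C2 = 9.
R2C1 = 12 − 9 = 3 completes the 12 across.
Given what's placed, R3C2 must be 8 to fit the 17 across and 23 down.
R1C2 = 23 − 17 = 6 completes the 23 down.
R3C1 = 17 − 8 = 9 completes the 17 across.
R1C1 = 10 − 6 = 4 completes the 10 across.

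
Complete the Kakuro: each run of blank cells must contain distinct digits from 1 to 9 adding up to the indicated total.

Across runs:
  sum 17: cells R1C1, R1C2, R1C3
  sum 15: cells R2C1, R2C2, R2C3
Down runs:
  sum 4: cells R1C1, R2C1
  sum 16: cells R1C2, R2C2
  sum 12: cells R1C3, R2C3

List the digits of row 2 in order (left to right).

3 7 5

4 in 2 cells must be {1,3}; 16 in 2 cells must be {7,9}.
Nothing is forced directly, so branch on R1C1, whose candidates are 1 or 3. If R1C1 = 3: that forces R1C2 = 9, R1C3 = 5, R2C1 = 1, after which R2C2 would have to be in {5,6,8,9} for the 15 across but in {7} for the 16 down — contradiction. So R1C1 = 1.
R2C1 = 4 − 1 = 3 completes the 4 down.
Given what's placed, R2C2 must be 7 to fit the 15 across and 16 down.
R2C3 = 15 − 10 = 5 completes the 15 across.
R1C2 = 16 − 7 = 9 completes the 16 down.
R1C3 = 17 − 10 = 7 completes the 17 across.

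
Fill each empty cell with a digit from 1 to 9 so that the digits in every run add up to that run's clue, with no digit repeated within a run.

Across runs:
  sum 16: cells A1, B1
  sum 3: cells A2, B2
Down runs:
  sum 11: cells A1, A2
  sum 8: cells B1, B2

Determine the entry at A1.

16 in 2 cells must be {7,9}; 3 in 2 cells must be {1,2}.
The 16 across and the 8 down share only 7, so B1 = 7.
The 3 across and the 11 down share only 2, so A2 = 2.
B2 = 3 − 2 = 1 completes the 3 across.
A1 = 16 − 7 = 9 completes the 16 across.

9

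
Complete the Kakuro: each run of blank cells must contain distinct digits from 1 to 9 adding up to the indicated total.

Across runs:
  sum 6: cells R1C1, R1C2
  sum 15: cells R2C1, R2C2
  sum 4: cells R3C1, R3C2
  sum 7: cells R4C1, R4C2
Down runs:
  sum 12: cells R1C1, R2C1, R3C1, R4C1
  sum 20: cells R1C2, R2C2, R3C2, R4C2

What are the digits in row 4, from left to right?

4 in 2 cells must be {1,3}.
Only 6 fits R2C1 under both its across sum 15 and down sum 12.
R2C2 = 15 − 6 = 9 completes the 15 across.
Nothing is forced directly, so branch on R1C1, whose candidates are 1 or 2. If R1C1 = 1: that forces R1C2 = 5, R3C1 = 3, after which R3C2 would have to be in {1} for the 4 across but in {2,4} for the 20 down — contradiction. So R1C1 = 2.
R1C2 = 6 − 2 = 4 completes the 6 across.
R3C2 = 1: the only remaining digit allowed by both the 4 across and the 20 down.
R4C2 = 20 − 14 = 6 completes the 20 down.
R3C1 = 4 − 1 = 3 completes the 4 across.
R4C1 = 7 − 6 = 1 completes the 7 across.

1 6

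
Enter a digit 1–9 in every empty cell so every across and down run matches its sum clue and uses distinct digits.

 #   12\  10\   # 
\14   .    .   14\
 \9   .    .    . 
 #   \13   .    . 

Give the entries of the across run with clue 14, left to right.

Nothing is forced directly, so branch on R2C3, whose candidates are 5 or 6. If R2C3 = 6: then R2C1 would have to be in {1,2} for the 9 across but in {3,4,5,7,8,9} for the 12 down — contradiction. So R2C3 = 5.
R2C1 = 3: the only remaining digit allowed by both the 9 across and the 12 down.
R2C2 = 9 − 8 = 1 completes the 9 across.
R3C3 = 14 − 5 = 9 completes the 14 down.
R1C1 = 12 − 3 = 9 completes the 12 down.
R1C2 = 14 − 9 = 5 completes the 14 across.
R3C2 = 13 − 9 = 4 completes the 13 across.

9 5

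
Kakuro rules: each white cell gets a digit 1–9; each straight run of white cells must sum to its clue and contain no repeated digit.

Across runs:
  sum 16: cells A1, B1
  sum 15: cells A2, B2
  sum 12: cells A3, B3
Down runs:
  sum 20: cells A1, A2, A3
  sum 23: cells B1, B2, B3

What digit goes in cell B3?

16 in 2 cells must be {7,9}; 23 in 3 cells must be {6,8,9}.
The 16 across and the 23 down share only 9, so B1 = 9.
Given what's placed, B3 must be 8 to fit the 12 across and 23 down.
A1 = 16 − 9 = 7 completes the 16 across.
B2 = 23 − 17 = 6 completes the 23 down.
A3 = 12 − 8 = 4 completes the 12 across.
A2 = 15 − 6 = 9 completes the 15 across.

8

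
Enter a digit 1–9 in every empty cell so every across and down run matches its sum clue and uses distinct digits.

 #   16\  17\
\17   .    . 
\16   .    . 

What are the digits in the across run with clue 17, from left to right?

9, 8

17 in 2 cells must be {8,9}; 16 in 2 cells must be {7,9}.
The 17 across and the 16 down share only 9, so R1C1 = 9.
R1C2 = 17 − 9 = 8 completes the 17 across.
R2C1 = 16 − 9 = 7 completes the 16 down.
R2C2 = 16 − 7 = 9 completes the 16 across.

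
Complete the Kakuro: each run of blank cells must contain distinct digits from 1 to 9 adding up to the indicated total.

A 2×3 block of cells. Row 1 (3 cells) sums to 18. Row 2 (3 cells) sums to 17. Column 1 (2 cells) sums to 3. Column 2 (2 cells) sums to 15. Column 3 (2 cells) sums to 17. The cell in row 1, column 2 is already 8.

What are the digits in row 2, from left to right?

2, 7, 8

3 in 2 cells must be {1,2}; 17 in 2 cells must be {8,9}.
(1,1) = 1: the only remaining digit allowed by both the 18 across and the 3 down.
(1,3) = 18 − 9 = 9 completes the 18 across.
(2,1) = 3 − 1 = 2 completes the 3 down.
(2,2) = 15 − 8 = 7 completes the 15 down.
(2,3) = 17 − 9 = 8 completes the 17 across.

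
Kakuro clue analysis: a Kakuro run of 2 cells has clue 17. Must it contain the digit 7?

No

The only way to make 17 from 2 distinct digits is {8,9}, which does not contain 7.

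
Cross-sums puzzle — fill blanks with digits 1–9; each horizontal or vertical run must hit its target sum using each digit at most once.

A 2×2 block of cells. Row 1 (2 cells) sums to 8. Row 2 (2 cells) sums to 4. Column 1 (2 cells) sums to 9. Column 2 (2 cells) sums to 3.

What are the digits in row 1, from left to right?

6 2

4 in 2 cells must be {1,3}; 3 in 2 cells must be {1,2}.
The 4 across and the 3 down share only 1, so (2,2) = 1.
(1,2) = 3 − 1 = 2 completes the 3 down.
(2,1) = 4 − 1 = 3 completes the 4 across.
(1,1) = 8 − 2 = 6 completes the 8 across.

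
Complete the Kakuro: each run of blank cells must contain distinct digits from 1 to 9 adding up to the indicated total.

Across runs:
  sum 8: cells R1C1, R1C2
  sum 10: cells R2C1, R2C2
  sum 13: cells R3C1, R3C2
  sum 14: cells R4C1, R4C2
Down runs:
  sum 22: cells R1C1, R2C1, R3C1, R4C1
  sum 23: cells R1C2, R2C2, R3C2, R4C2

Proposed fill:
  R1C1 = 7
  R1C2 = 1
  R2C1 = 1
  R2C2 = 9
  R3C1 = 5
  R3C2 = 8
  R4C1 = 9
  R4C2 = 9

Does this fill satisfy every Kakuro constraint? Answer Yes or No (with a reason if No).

No — the across run R4C1–R4C2 sums to 18, not 14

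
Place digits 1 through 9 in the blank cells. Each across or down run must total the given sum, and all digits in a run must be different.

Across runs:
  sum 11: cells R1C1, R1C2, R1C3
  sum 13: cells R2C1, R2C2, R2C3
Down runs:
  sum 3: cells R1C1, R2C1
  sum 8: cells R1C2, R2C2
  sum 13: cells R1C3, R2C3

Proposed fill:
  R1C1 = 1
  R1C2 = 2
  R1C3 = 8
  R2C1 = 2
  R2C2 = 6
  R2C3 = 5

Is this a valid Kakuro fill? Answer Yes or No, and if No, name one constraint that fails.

Across: 1+2+8=11; 2+6+5=13. Down: 1+2=3; 2+6=8; 8+5=13. No digit repeats within any run.

Yes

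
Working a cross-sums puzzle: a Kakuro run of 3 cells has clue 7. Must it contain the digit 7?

The only way to make 7 from 3 distinct digits is {1,2,4}, which does not contain 7.

No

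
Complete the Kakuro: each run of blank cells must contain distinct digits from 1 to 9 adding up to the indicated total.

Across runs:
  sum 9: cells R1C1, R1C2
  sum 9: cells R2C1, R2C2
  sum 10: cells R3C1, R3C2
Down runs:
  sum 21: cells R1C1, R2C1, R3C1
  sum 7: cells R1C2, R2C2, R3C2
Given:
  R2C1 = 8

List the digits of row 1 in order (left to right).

7 in 3 cells must be {1,2,4}.
R2C2 = 9 − 8 = 1 completes the 9 across.
Nothing is forced directly, so branch on R1C2, whose candidates are 2 or 4. If R1C2 = 4: then R1C1 would have to be in {5} for the 9 across but in {4,6,7,9} for the 21 down — contradiction. So R1C2 = 2.
R1C1 = 9 − 2 = 7 completes the 9 across.
R3C1 = 21 − 15 = 6 completes the 21 down.
R3C2 = 10 − 6 = 4 completes the 10 across.

7 2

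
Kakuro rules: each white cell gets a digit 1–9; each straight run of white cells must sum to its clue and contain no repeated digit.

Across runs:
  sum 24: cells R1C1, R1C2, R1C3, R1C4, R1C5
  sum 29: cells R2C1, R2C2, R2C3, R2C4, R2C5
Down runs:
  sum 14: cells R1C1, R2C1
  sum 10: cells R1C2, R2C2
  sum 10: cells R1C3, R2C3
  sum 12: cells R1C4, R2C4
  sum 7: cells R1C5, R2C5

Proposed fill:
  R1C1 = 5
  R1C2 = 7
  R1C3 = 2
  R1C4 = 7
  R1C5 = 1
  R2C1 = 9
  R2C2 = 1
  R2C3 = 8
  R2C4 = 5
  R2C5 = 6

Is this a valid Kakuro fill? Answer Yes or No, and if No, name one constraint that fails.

No — the down run R1C2–R2C2 sums to 8, not 10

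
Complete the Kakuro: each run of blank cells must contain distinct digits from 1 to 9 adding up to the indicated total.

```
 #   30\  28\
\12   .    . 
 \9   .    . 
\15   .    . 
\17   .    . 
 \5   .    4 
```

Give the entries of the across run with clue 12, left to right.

17 in 2 cells must be {8,9}.
R5C1 = 5 − 4 = 1 completes the 5 across.
No cell is forced outright now. R2C1 can only be 5 or 7 or 8 (the digits allowed by both its 9 across and its 30 down). If R2C1 = 5: then R2C2 would have to be in {4} for the 9 across but in {1,2,3,5,6,7,8,9} for the 28 down — contradiction. If R2C1 = 8: that forces R2C2 = 1, R4C1 = 9, R4C2 = 8, R1C2 = 9, R3C1 = 7, after which R3C2 would have to be in {8} for the 15 across but in {6} for the 28 down — contradiction. So R2C1 = 7.
R2C2 = 9 − 7 = 2 completes the 9 across.
No cell is forced outright now. R3C1 can only be 8 or 9 (the digits allowed by both its 15 across and its 30 down). If R3C1 = 8: that forces R3C2 = 7, R4C1 = 9, after which R4C2 would have to be in {8} for the 17 across but in {6,9} for the 28 down — contradiction. So R3C1 = 9.
R3C2 = 15 − 9 = 6 completes the 15 across.
R4C1 = 8: the only remaining digit allowed by both the 17 across and the 30 down.
R4C2 = 17 − 8 = 9 completes the 17 across.
R1C1 = 30 − 25 = 5 completes the 30 down.
R1C2 = 12 − 5 = 7 completes the 12 across.

5 7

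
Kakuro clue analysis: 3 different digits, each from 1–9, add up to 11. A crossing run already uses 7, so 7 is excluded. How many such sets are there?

4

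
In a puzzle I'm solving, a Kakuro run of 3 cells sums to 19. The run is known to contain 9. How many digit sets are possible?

3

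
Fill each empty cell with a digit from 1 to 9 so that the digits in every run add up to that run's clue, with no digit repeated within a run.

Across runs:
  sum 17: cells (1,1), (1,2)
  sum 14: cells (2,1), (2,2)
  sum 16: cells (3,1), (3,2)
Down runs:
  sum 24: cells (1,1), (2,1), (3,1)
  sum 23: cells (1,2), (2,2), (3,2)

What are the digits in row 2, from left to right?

17 in 2 cells must be {8,9}; 16 in 2 cells must be {7,9}; 24 in 3 cells must be {7,8,9}.
The 16 across and the 23 down share only 9, so (3,2) = 9.
Given what's placed, (1,2) must be 8 to fit the 17 across and 23 down.
(2,2) = 23 − 17 = 6 completes the 23 down.
(3,1) = 16 − 9 = 7 completes the 16 across.
(1,1) = 17 − 8 = 9 completes the 17 across.
(2,1) = 14 − 6 = 8 completes the 14 across.

8 6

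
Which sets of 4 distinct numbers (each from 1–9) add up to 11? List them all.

4 distinct digits from 1–9 sum between 10 and 30.
Only one set works: {1,2,3,5}.

{1,2,3,5}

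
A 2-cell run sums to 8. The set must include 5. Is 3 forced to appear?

The only way to make 8 from 2 distinct digits under that restriction is {3,5}, which contains 3.

Yes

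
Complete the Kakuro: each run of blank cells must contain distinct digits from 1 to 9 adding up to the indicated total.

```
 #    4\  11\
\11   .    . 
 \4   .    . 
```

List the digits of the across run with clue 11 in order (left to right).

3 8

4 in 2 cells must be {1,3}.
The 11 across and the 4 down share only 3, so R1C1 = 3.
R1C2 = 11 − 3 = 8 completes the 11 across.
R2C1 = 4 − 3 = 1 completes the 4 down.
R2C2 = 4 − 1 = 3 completes the 4 across.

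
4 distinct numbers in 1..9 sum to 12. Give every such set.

{1,2,3,6}; {1,2,4,5}

4 distinct digits from 1–9 sum between 10 and 30.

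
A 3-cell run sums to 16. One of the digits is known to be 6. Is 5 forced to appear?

Counterexample: {1,6,9} sums to 16 under that restriction without using 5.

No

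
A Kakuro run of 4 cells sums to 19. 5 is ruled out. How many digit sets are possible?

6

4 distinct digits from 1–9 sum between 10 and 30.
Dropping sets that contain 5.
Enumerating: {1,2,7,9}, {1,3,6,9}, {1,3,7,8}, {1,4,6,8}, {2,3,6,8}, {2,4,6,7}.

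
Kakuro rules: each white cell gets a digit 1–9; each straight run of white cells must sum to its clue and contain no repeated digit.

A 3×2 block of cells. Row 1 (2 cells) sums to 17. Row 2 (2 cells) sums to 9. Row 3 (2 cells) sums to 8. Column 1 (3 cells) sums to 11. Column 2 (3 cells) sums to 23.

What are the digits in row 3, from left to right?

2 6

17 in 2 cells must be {8,9}; 23 in 3 cells must be {6,8,9}.
The 17 across and the 11 down share only 8, so (1,1) = 8.
(1,2) = 17 − 8 = 9 completes the 17 across.
Given what's placed, (3,2) must be 6 to fit the 8 across and 23 down.
(2,2) = 23 − 15 = 8 completes the 23 down.
(3,1) = 8 − 6 = 2 completes the 8 across.
(2,1) = 9 − 8 = 1 completes the 9 across.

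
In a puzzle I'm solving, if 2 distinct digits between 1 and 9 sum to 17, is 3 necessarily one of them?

No

The only way to make 17 from 2 distinct digits is {8,9}, which does not contain 3.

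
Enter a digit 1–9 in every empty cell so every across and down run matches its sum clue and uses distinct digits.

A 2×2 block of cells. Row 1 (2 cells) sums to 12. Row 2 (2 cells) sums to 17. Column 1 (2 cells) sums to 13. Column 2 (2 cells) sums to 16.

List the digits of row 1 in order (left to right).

17 in 2 cells must be {8,9}; 16 in 2 cells must be {7,9}.
The 17 across and the 16 down share only 9, so (2,2) = 9.
(1,2) = 16 − 9 = 7 completes the 16 down.
(2,1) = 17 − 9 = 8 completes the 17 across.
(1,1) = 12 − 7 = 5 completes the 12 across.

5 7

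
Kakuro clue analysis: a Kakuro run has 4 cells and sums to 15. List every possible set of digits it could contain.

{1,2,3,9}; {1,2,4,8}; {1,2,5,7}; {1,3,4,7}; {1,3,5,6}; {2,3,4,6}

4 distinct digits from 1–9 sum between 10 and 30.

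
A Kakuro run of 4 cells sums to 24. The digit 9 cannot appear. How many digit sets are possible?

4 distinct digits from 1–9 sum between 10 and 30.
Dropping sets that contain 9.
Enumerating: {3,6,7,8}, {4,5,7,8}.

2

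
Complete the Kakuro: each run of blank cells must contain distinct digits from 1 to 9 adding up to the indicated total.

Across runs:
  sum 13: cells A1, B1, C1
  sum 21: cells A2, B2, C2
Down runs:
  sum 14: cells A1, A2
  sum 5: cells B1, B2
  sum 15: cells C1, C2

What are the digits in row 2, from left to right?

The 21 across and the 5 down share only 4, so B2 = 4.
B1 = 5 − 4 = 1 completes the 5 down.
Nothing is forced directly, so branch on A2, whose candidates are 8 or 9. If A2 = 8: then A1 would have to be in {3,4,5,7,8,9} for the 13 across but in {6} for the 14 down — contradiction. So A2 = 9.
A1 = 14 − 9 = 5 completes the 14 down.
C1 = 13 − 6 = 7 completes the 13 across.
C2 = 21 − 13 = 8 completes the 21 across.

9, 4, 8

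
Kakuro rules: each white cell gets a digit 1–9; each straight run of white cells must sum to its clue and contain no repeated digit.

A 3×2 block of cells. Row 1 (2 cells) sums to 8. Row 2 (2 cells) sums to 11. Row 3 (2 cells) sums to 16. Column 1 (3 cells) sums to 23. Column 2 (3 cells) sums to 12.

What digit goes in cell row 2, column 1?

16 in 2 cells must be {7,9}; 23 in 3 cells must be {6,8,9}.
The 8 across and the 23 down share only 6, so (1,1) = 6.
(1,2) = 8 − 6 = 2 completes the 8 across.
Given what's placed, (3,1) must be 9 to fit the 16 across and 23 down.
(3,2) = 16 − 9 = 7 completes the 16 across.
(2,1) = 23 − 15 = 8 completes the 23 down.
(2,2) = 11 − 8 = 3 completes the 11 across.

8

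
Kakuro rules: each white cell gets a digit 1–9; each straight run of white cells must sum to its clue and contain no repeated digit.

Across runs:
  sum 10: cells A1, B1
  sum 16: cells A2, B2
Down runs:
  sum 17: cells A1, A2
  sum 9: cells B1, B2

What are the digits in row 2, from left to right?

16 in 2 cells must be {7,9}; 17 in 2 cells must be {8,9}.
The 16 across and the 17 down share only 9, so A2 = 9.
B2 = 16 − 9 = 7 completes the 16 across.
A1 = 17 − 9 = 8 completes the 17 down.
B1 = 10 − 8 = 2 completes the 10 across.

9 7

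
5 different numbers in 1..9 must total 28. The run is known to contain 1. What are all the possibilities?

{1,3,7,8,9}; {1,4,6,8,9}; {1,5,6,7,9}

5 distinct digits from 1–9 sum between 15 and 35.
Keeping only sets containing 1.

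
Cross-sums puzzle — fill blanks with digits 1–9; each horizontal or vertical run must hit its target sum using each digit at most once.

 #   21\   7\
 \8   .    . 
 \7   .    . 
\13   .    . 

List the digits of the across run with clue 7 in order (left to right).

7 in 3 cells must be {1,2,4}.
The 13 across and the 7 down share only 4, so R3C2 = 4.
R3C1 = 13 − 4 = 9 completes the 13 across.
Nothing is forced directly, so branch on R1C1, whose candidates are 5 or 7. If R1C1 = 5: then R1C2 would have to be in {3} for the 8 across but in {1,2} for the 7 down — contradiction. So R1C1 = 7.
R1C2 = 8 − 7 = 1 completes the 8 across.
R2C1 = 21 − 16 = 5 completes the 21 down.
R2C2 = 7 − 5 = 2 completes the 7 across.

5, 2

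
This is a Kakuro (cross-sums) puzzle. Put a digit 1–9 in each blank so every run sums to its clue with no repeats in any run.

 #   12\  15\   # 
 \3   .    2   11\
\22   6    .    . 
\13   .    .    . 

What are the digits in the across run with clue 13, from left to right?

5, 6, 2

3 in 2 cells must be {1,2}.
R1C1 = 3 − 2 = 1 completes the 3 across.
R3C1 = 12 − 7 = 5 completes the 12 down.
No cell is forced outright now. R3C2 can only be 6 or 7 (the digits allowed by both its 13 across and its 15 down). If R3C2 = 7: then R2C2 would have to be in {7,9} for the 22 across but in {6} for the 15 down — contradiction. So R3C2 = 6.
R2C2 = 15 − 8 = 7 completes the 15 down.
R2C3 = 22 − 13 = 9 completes the 22 across.
R3C3 = 13 − 11 = 2 completes the 13 across.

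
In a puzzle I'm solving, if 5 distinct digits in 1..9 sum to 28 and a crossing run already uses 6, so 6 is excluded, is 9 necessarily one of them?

Every partition of 28 into 5 distinct digits under that restriction includes 9: {1,3,7,8,9}, {2,4,5,8,9}, {3,4,5,7,9}.

Yes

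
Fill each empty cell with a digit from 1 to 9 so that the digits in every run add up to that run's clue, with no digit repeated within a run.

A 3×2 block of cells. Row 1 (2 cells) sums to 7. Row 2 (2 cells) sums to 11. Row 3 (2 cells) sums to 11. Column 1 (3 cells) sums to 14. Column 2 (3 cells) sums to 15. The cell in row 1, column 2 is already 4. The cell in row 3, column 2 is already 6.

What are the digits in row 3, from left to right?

(1,1) = 7 − 4 = 3 completes the 7 across.
(2,2) = 15 − 10 = 5 completes the 15 down.
(3,1) = 11 − 6 = 5 completes the 11 across.
(2,1) = 11 − 5 = 6 completes the 11 across.

5, 6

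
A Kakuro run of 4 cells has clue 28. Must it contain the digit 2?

Counterexample: {4,7,8,9} sums to 28 without using 2.

No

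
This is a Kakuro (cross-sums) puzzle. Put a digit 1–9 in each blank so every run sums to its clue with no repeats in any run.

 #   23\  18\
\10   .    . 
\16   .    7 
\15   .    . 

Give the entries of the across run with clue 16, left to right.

16 in 2 cells must be {7,9}; 23 in 3 cells must be {6,8,9}.
R2C1 = 16 − 7 = 9 completes the 16 across.
No cell is forced outright now. R1C1 can only be 6 or 8 (the digits allowed by both its 10 across and its 23 down). If R1C1 = 6: then R1C2 would have to be in {4} for the 10 across but in {2,3,5,6,8,9} for the 18 down — contradiction. So R1C1 = 8.
R1C2 = 10 − 8 = 2 completes the 10 across.
R3C1 = 23 − 17 = 6 completes the 23 down.
R3C2 = 15 − 6 = 9 completes the 15 across.

9, 7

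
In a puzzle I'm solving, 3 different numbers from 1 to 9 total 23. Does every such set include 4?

The only way to make 23 from 3 distinct digits is {6,8,9}, which does not contain 4.

No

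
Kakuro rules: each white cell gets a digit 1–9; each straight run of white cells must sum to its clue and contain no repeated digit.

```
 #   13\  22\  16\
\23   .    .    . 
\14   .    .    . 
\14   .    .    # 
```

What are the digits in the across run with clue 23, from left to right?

23 in 3 cells must be {6,8,9}; 16 in 2 cells must be {7,9}.
Only 9 fits R1C3 under both its across sum 23 and down sum 16.
R2C3 = 16 − 9 = 7 completes the 16 down.
Nothing is forced directly, so branch on R2C2, whose candidates are 5 or 6. If R2C2 = 6: then R1C2 would have to be in {6,8} for the 23 across but in {7,9} for the 22 down — contradiction. So R2C2 = 5.
R1C2 = 8: the only remaining digit allowed by both the 23 across and the 22 down.
R2C1 = 14 − 12 = 2 completes the 14 across.
R3C2 = 22 − 13 = 9 completes the 22 down.
R1C1 = 23 − 17 = 6 completes the 23 across.

6 8 9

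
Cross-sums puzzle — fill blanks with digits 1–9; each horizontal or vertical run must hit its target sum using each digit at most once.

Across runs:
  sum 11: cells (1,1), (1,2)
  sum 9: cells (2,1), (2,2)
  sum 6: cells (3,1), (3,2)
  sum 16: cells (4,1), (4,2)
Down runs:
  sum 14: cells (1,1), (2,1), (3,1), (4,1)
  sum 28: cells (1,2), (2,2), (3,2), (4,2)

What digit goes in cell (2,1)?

16 in 2 cells must be {7,9}.
Only 7 fits (4,1) under both its across sum 16 and down sum 14.
(4,2) = 16 − 7 = 9 completes the 16 across.
Nothing is forced directly, so branch on (1,1), whose candidates are 2 or 4. If (1,1) = 2: then (1,2) would have to be in {9} for the 11 across but in {4,5,6,7,8} for the 28 down — contradiction. So (1,1) = 4.
(1,2) = 11 − 4 = 7 completes the 11 across.
(3,2) = 4: the only remaining digit allowed by both the 6 across and the 28 down.
(2,2) = 28 − 20 = 8 completes the 28 down.
(3,1) = 6 − 4 = 2 completes the 6 across.
(2,1) = 9 − 8 = 1 completes the 9 across.

1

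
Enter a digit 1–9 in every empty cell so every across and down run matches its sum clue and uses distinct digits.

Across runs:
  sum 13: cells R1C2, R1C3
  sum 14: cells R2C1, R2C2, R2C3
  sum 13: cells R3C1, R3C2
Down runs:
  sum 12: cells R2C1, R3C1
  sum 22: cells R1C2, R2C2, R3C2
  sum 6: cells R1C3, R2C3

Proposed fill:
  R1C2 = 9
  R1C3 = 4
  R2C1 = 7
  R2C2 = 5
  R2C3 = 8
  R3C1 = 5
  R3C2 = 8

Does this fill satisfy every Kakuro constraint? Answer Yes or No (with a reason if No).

No — the across run R2C1–R2C3 sums to 20, not 14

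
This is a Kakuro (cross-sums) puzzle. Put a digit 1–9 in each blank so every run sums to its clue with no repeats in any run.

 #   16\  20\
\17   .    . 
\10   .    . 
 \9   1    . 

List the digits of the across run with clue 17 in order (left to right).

17 in 2 cells must be {8,9}.
R3C2 = 9 − 1 = 8 completes the 9 across.
Given what's placed, R1C2 must be 9 to fit the 17 across and 20 down.
R2C2 = 20 − 17 = 3 completes the 20 down.
R1C1 = 17 − 9 = 8 completes the 17 across.
R2C1 = 10 − 3 = 7 completes the 10 across.

8 9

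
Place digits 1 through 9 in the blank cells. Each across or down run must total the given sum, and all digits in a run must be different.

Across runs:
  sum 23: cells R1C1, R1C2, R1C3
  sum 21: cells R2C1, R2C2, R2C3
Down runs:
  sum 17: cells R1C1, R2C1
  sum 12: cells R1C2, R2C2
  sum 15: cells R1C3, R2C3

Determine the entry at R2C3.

9

23 in 3 cells must be {6,8,9}; 17 in 2 cells must be {8,9}.
Nothing is forced directly, so branch on R1C1, whose candidates are 8 or 9. If R1C1 = 8: that forces R1C2 = 9, R1C3 = 6, R2C1 = 9, after which R2C2 would have to be in {4,5,7,8} for the 21 across but in {3} for the 12 down — contradiction. So R1C1 = 9.
Given what's placed, R1C2 must be 8 to fit the 23 across and 12 down.
R1C3 = 23 − 17 = 6 completes the 23 across.
R2C1 = 17 − 9 = 8 completes the 17 down.
R2C2 = 12 − 8 = 4 completes the 12 down.
R2C3 = 21 − 12 = 9 completes the 21 across.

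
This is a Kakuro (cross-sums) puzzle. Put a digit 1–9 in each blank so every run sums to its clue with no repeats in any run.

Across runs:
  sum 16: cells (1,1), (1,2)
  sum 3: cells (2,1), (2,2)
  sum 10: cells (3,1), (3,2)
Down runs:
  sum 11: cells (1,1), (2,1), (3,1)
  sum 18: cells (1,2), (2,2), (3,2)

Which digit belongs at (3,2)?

7

16 in 2 cells must be {7,9}; 3 in 2 cells must be {1,2}.
The 16 across and the 11 down share only 7, so (1,1) = 7.
(1,2) = 16 − 7 = 9 completes the 16 across.
Given what's placed, (2,1) must be 1 to fit the 3 across and 11 down.
(2,2) = 3 − 1 = 2 completes the 3 across.
(3,1) = 11 − 8 = 3 completes the 11 down.
(3,2) = 10 − 3 = 7 completes the 10 across.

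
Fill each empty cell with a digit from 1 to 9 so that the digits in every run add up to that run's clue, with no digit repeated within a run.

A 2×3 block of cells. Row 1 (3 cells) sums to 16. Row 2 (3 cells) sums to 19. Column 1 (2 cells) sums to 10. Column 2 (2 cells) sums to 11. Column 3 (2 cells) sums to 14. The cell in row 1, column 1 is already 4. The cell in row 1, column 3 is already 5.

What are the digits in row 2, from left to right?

(1,2) = 16 − 9 = 7 completes the 16 across.
(2,1) = 10 − 4 = 6 completes the 10 down.
(2,2) = 11 − 7 = 4 completes the 11 down.
(2,3) = 19 − 10 = 9 completes the 19 across.

6 4 9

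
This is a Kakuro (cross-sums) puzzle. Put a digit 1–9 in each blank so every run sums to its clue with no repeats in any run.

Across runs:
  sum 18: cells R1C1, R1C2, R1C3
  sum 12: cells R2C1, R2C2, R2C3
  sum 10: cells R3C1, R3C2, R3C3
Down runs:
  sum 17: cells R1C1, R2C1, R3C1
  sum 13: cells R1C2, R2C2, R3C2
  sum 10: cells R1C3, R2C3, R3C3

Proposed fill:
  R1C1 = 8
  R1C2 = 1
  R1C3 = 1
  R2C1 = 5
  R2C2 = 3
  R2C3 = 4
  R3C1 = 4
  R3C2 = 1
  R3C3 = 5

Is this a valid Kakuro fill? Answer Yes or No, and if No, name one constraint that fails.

No — the across run R1C1–R1C3 sums to 10, not 18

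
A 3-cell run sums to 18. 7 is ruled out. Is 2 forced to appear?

Counterexample: {1,8,9} sums to 18 under that restriction without using 2.

No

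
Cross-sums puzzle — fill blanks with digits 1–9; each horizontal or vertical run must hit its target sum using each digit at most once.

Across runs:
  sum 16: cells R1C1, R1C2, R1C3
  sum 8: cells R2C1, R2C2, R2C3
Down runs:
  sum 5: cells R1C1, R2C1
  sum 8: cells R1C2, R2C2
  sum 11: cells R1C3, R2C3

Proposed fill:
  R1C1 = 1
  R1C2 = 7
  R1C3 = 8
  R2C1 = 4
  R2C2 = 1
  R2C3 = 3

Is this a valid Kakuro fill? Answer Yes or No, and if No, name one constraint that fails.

Across: 1+7+8=16; 4+1+3=8. Down: 1+4=5; 7+1=8; 8+3=11. No digit repeats within any run.

Yes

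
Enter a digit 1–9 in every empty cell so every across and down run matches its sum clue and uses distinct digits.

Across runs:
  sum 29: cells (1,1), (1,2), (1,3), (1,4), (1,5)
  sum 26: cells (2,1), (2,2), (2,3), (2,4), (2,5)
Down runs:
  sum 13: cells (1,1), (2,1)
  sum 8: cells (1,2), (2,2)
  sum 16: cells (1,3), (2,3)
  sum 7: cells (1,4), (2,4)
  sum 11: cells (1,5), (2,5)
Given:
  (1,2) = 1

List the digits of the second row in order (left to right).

5 7 9 3 2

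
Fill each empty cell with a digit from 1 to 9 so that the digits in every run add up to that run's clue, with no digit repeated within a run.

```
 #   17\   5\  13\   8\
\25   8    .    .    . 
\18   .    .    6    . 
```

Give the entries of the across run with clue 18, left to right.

9 1 6 2

17 in 2 cells must be {8,9}.
R1C3 = 13 − 6 = 7 completes the 13 down.
R2C1 = 17 − 8 = 9 completes the 17 down.
No cell is forced outright now. R1C2 can only be 1 or 4 (the digits allowed by both its 25 across and its 5 down). If R1C2 = 1: then R1C4 would have to be in {9} for the 25 across but in {1,2,3,5,6,7} for the 8 down — contradiction. So R1C2 = 4.
R1C4 = 25 − 19 = 6 completes the 25 across.
R2C2 = 5 − 4 = 1 completes the 5 down.
R2C4 = 18 − 16 = 2 completes the 18 across.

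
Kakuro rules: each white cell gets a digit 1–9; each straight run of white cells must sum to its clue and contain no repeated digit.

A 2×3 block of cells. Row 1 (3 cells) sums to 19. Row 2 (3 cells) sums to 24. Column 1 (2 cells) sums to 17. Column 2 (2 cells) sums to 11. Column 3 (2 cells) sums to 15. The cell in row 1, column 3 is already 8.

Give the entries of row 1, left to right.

9, 2, 8

24 in 3 cells must be {7,8,9}; 17 in 2 cells must be {8,9}.
Given what's placed, (1,1) must be 9 to fit the 19 across and 17 down.
(1,2) = 19 − 17 = 2 completes the 19 across.
(2,1) = 17 − 9 = 8 completes the 17 down.
(2,2) = 11 − 2 = 9 completes the 11 down.
(2,3) = 24 − 17 = 7 completes the 24 across.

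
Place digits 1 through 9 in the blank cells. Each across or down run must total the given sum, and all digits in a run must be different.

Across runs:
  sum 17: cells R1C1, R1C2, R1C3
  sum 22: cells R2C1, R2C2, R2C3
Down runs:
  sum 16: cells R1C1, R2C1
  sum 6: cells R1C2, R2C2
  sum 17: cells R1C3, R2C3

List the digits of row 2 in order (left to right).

9 5 8

16 in 2 cells must be {7,9}; 17 in 2 cells must be {8,9}.
The 22 across and the 6 down share only 5, so R2C2 = 5.
R1C2 = 6 − 5 = 1 completes the 6 down.
Given what's placed, R1C3 must be 9 to fit the 17 across and 17 down.
R2C1 = 9: the only remaining digit allowed by both the 22 across and the 16 down.
R2C3 = 22 − 14 = 8 completes the 22 across.
R1C1 = 17 − 10 = 7 completes the 17 across.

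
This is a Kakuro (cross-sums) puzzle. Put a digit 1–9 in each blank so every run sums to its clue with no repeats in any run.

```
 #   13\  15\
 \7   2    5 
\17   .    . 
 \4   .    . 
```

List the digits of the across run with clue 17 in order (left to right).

8, 9

17 in 2 cells must be {8,9}; 4 in 2 cells must be {1,3}.
R2C1 = 8: the only remaining digit allowed by both the 17 across and the 13 down.
R2C2 = 17 − 8 = 9 completes the 17 across.
R3C1 = 13 − 10 = 3 completes the 13 down.
R3C2 = 4 − 3 = 1 completes the 4 across.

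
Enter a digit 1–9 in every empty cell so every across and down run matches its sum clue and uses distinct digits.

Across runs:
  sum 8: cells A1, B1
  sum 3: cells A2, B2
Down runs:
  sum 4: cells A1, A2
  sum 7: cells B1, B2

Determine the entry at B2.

3 in 2 cells must be {1,2}; 4 in 2 cells must be {1,3}.
The 3 across and the 4 down share only 1, so A2 = 1.
B2 = 3 − 1 = 2 completes the 3 across.
A1 = 4 − 1 = 3 completes the 4 down.
B1 = 8 − 3 = 5 completes the 8 across.

2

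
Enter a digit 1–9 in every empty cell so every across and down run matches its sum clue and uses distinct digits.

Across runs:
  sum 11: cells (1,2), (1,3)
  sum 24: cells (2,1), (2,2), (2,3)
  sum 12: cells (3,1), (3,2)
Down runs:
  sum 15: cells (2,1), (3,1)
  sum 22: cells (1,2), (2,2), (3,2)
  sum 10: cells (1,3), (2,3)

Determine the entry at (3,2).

24 in 3 cells must be {7,8,9}.
Nothing is forced directly, so branch on (2,1), whose candidates are 7 or 8 or 9. If (2,1) = 7: that forces (3,1) = 8, after which (3,2) would have to be in {4} for the 12 across but in {5,6,7,8,9} for the 22 down — contradiction. If (2,1) = 9: then (3,1) would have to be in {3,4,5,7,8,9} for the 12 across but in {6} for the 15 down — contradiction. So (2,1) = 8.
(3,1) = 15 − 8 = 7 completes the 15 down.
(3,2) = 12 − 7 = 5 completes the 12 across.
(2,2) = 9: the only remaining digit allowed by both the 24 across and the 22 down.
(2,3) = 24 − 17 = 7 completes the 24 across.
(1,2) = 22 − 14 = 8 completes the 22 down.
(1,3) = 11 − 8 = 3 completes the 11 across.

5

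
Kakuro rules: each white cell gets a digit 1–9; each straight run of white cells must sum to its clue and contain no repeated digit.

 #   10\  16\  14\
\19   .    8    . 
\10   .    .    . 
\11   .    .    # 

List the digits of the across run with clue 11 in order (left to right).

No cell is forced outright now. R2C3 can only be 5 or 6 (the digits allowed by both its 10 across and its 14 down). If R2C3 = 6: then R1C3 would have to be in {2,4,5,6,7,9} for the 19 across but in {8} for the 14 down — contradiction. So R2C3 = 5.
R1C3 = 14 − 5 = 9 completes the 14 down.
R1C1 = 19 − 17 = 2 completes the 19 across.
No cell is forced outright now. R2C1 can only be 1 or 3 (the digits allowed by both its 10 across and its 10 down). If R2C1 = 1: then R2C2 would have to be in {4} for the 10 across but in {1,2,3,5,6,7} for the 16 down — contradiction. So R2C1 = 3.
R2C2 = 10 − 8 = 2 completes the 10 across.
R3C1 = 10 − 5 = 5 completes the 10 down.
R3C2 = 11 − 5 = 6 completes the 11 across.

5 6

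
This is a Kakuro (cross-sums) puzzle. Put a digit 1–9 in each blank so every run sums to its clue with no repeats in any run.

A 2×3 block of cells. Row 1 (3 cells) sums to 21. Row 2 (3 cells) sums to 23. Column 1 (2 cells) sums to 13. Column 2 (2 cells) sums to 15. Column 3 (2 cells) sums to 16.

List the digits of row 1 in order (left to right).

5 9 7

23 in 3 cells must be {6,8,9}; 16 in 2 cells must be {7,9}.
The 23 across and the 16 down share only 9, so (2,3) = 9.
(1,3) = 16 − 9 = 7 completes the 16 down.
Nothing is forced directly, so branch on (2,1), whose candidates are 6 or 8. If (2,1) = 6: then (1,1) would have to be in {5,6,8,9} for the 21 across but in {7} for the 13 down — contradiction. So (2,1) = 8.
(1,1) = 13 − 8 = 5 completes the 13 down.
(1,2) = 21 − 12 = 9 completes the 21 across.
(2,2) = 23 − 17 = 6 completes the 23 across.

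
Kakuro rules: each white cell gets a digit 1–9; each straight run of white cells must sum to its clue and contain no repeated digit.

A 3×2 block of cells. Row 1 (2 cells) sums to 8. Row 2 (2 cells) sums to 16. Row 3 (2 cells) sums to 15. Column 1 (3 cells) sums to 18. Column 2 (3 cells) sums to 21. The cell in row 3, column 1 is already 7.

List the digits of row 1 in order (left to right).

2 6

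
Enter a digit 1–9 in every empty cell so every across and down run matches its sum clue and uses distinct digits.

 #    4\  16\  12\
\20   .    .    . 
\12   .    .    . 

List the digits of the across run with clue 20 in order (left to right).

3, 9, 8

4 in 2 cells must be {1,3}; 16 in 2 cells must be {7,9}.
The 20 across and the 4 down share only 3, so R1C1 = 3.
Given what's placed, R1C2 must be 9 to fit the 20 across and 16 down.
R1C3 = 20 − 12 = 8 completes the 20 across.
R2C1 = 4 − 3 = 1 completes the 4 down.
R2C2 = 16 − 9 = 7 completes the 16 down.
R2C3 = 12 − 8 = 4 completes the 12 across.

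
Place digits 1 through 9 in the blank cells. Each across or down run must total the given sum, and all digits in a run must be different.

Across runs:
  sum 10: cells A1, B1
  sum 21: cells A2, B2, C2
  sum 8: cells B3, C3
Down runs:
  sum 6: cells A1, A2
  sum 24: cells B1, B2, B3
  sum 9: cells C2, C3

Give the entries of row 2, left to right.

4 9 8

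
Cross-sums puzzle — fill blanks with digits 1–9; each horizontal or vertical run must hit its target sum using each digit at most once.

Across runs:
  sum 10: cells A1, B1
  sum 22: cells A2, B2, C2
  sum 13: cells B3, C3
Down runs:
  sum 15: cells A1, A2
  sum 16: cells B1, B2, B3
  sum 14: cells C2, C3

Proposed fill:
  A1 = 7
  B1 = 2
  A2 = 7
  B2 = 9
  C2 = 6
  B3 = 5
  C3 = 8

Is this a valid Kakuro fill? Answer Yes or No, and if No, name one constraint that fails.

No — the across run A1–B1 sums to 9, not 10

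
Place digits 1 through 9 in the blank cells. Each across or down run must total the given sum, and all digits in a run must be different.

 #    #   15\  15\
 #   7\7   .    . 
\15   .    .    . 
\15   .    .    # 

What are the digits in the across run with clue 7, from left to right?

1, 6

The 7 across and the 15 down share only 6, so R1C3 = 6.
R2C3 = 15 − 6 = 9 completes the 15 down.
Intersecting the 15 across with the 7 down forces R3C1 = 6.
R3C2 = 15 − 6 = 9 completes the 15 across.
R1C2 = 7 − 6 = 1 completes the 7 across.
R2C1 = 7 − 6 = 1 completes the 7 down.
R2C2 = 15 − 10 = 5 completes the 15 across.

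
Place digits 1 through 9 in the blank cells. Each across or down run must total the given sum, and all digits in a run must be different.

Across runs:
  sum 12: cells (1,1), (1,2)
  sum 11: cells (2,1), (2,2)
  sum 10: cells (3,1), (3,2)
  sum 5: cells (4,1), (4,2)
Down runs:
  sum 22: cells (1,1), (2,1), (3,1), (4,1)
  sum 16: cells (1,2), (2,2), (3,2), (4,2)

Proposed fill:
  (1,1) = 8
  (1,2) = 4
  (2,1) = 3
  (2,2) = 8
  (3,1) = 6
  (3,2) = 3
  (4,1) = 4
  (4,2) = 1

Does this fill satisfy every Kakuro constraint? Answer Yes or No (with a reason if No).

No — the down run (1,1)–(4,1) sums to 21, not 22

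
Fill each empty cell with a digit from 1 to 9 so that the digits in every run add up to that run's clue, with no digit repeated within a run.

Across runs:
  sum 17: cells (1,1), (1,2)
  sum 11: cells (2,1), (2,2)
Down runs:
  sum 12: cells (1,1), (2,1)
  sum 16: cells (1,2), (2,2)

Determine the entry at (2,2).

7

17 in 2 cells must be {8,9}; 16 in 2 cells must be {7,9}.
The 17 across and the 16 down share only 9, so (1,2) = 9.
(2,2) = 16 − 9 = 7 completes the 16 down.
(1,1) = 17 − 9 = 8 completes the 17 across.
(2,1) = 11 − 7 = 4 completes the 11 across.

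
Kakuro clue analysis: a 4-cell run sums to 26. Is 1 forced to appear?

No

Counterexample: {2,7,8,9} sums to 26 without using 1.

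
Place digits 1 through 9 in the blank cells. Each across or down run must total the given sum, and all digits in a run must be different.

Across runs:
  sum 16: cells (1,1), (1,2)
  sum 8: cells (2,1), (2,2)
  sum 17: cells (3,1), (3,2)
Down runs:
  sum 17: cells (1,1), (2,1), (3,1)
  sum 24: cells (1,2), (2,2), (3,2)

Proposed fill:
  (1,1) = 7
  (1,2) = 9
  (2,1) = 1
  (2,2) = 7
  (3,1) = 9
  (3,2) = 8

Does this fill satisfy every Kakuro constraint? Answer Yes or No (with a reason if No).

Yes

Across: 7+9=16; 1+7=8; 9+8=17. Down: 7+1+9=17; 9+7+8=24. No digit repeats within any run.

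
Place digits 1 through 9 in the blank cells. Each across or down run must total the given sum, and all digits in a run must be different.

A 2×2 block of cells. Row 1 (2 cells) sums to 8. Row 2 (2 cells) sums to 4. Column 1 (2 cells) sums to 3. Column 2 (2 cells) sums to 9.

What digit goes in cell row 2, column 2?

3

4 in 2 cells must be {1,3}; 3 in 2 cells must be {1,2}.
The 4 across and the 3 down share only 1, so (2,1) = 1.
(2,2) = 4 − 1 = 3 completes the 4 across.
(1,1) = 3 − 1 = 2 completes the 3 down.
(1,2) = 8 − 2 = 6 completes the 8 across.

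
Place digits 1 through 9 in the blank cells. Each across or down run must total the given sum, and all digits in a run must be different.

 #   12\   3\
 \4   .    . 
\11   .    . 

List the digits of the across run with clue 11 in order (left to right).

4 in 2 cells must be {1,3}; 3 in 2 cells must be {1,2}.
The 4 across and the 12 down share only 3, so R1C1 = 3.
R1C2 = 4 − 3 = 1 completes the 4 across.
R2C1 = 12 − 3 = 9 completes the 12 down.
R2C2 = 11 − 9 = 2 completes the 11 across.

9 2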